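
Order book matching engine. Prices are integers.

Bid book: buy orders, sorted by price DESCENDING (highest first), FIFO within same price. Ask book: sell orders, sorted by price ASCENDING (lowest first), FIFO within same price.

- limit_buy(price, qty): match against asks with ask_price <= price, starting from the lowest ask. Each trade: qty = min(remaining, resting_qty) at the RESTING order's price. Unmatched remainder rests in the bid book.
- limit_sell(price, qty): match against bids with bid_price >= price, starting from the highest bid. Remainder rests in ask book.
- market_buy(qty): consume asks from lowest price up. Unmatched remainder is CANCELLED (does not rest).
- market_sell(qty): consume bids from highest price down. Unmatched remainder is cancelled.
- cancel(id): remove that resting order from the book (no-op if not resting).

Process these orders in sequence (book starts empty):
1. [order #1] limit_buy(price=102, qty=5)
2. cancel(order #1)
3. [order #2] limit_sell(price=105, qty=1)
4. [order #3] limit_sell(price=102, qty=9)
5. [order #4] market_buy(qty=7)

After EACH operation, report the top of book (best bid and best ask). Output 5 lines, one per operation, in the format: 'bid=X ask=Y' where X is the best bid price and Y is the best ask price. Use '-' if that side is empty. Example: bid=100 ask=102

After op 1 [order #1] limit_buy(price=102, qty=5): fills=none; bids=[#1:5@102] asks=[-]
After op 2 cancel(order #1): fills=none; bids=[-] asks=[-]
After op 3 [order #2] limit_sell(price=105, qty=1): fills=none; bids=[-] asks=[#2:1@105]
After op 4 [order #3] limit_sell(price=102, qty=9): fills=none; bids=[-] asks=[#3:9@102 #2:1@105]
After op 5 [order #4] market_buy(qty=7): fills=#4x#3:7@102; bids=[-] asks=[#3:2@102 #2:1@105]

Answer: bid=102 ask=-
bid=- ask=-
bid=- ask=105
bid=- ask=102
bid=- ask=102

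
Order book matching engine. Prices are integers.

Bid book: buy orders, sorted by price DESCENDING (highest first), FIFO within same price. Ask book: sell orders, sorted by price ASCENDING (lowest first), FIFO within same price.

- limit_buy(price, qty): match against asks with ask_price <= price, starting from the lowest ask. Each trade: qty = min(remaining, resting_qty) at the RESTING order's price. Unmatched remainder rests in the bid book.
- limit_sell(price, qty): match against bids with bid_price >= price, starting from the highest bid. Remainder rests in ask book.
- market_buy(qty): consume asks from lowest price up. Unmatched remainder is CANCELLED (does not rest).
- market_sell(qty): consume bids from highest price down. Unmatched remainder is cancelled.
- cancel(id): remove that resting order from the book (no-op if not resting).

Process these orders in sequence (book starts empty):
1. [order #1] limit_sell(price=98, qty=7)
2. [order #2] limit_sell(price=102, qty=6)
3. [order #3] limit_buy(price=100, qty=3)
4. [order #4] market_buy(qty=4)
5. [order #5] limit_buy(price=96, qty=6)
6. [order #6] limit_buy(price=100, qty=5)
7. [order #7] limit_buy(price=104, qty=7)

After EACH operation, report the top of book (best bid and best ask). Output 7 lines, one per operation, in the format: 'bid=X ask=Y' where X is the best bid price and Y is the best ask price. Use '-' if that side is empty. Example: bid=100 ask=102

Answer: bid=- ask=98
bid=- ask=98
bid=- ask=98
bid=- ask=102
bid=96 ask=102
bid=100 ask=102
bid=104 ask=-

Derivation:
After op 1 [order #1] limit_sell(price=98, qty=7): fills=none; bids=[-] asks=[#1:7@98]
After op 2 [order #2] limit_sell(price=102, qty=6): fills=none; bids=[-] asks=[#1:7@98 #2:6@102]
After op 3 [order #3] limit_buy(price=100, qty=3): fills=#3x#1:3@98; bids=[-] asks=[#1:4@98 #2:6@102]
After op 4 [order #4] market_buy(qty=4): fills=#4x#1:4@98; bids=[-] asks=[#2:6@102]
After op 5 [order #5] limit_buy(price=96, qty=6): fills=none; bids=[#5:6@96] asks=[#2:6@102]
After op 6 [order #6] limit_buy(price=100, qty=5): fills=none; bids=[#6:5@100 #5:6@96] asks=[#2:6@102]
After op 7 [order #7] limit_buy(price=104, qty=7): fills=#7x#2:6@102; bids=[#7:1@104 #6:5@100 #5:6@96] asks=[-]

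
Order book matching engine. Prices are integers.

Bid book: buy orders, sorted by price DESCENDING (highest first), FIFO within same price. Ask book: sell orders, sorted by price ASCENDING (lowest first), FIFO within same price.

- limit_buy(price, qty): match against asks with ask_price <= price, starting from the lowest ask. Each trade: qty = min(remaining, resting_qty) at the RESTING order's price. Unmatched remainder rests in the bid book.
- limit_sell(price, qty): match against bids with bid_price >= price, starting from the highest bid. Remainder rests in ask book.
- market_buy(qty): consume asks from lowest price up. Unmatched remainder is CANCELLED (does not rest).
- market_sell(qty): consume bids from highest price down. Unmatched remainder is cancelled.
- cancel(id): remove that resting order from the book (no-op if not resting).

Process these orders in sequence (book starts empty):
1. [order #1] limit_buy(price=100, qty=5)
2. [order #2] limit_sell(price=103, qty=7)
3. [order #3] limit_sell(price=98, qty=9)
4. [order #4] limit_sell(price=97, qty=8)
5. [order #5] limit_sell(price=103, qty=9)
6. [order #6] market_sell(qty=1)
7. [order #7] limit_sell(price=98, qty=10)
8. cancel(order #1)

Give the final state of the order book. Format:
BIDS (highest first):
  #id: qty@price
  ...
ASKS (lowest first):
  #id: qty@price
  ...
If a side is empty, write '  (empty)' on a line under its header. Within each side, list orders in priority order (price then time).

After op 1 [order #1] limit_buy(price=100, qty=5): fills=none; bids=[#1:5@100] asks=[-]
After op 2 [order #2] limit_sell(price=103, qty=7): fills=none; bids=[#1:5@100] asks=[#2:7@103]
After op 3 [order #3] limit_sell(price=98, qty=9): fills=#1x#3:5@100; bids=[-] asks=[#3:4@98 #2:7@103]
After op 4 [order #4] limit_sell(price=97, qty=8): fills=none; bids=[-] asks=[#4:8@97 #3:4@98 #2:7@103]
After op 5 [order #5] limit_sell(price=103, qty=9): fills=none; bids=[-] asks=[#4:8@97 #3:4@98 #2:7@103 #5:9@103]
After op 6 [order #6] market_sell(qty=1): fills=none; bids=[-] asks=[#4:8@97 #3:4@98 #2:7@103 #5:9@103]
After op 7 [order #7] limit_sell(price=98, qty=10): fills=none; bids=[-] asks=[#4:8@97 #3:4@98 #7:10@98 #2:7@103 #5:9@103]
After op 8 cancel(order #1): fills=none; bids=[-] asks=[#4:8@97 #3:4@98 #7:10@98 #2:7@103 #5:9@103]

Answer: BIDS (highest first):
  (empty)
ASKS (lowest first):
  #4: 8@97
  #3: 4@98
  #7: 10@98
  #2: 7@103
  #5: 9@103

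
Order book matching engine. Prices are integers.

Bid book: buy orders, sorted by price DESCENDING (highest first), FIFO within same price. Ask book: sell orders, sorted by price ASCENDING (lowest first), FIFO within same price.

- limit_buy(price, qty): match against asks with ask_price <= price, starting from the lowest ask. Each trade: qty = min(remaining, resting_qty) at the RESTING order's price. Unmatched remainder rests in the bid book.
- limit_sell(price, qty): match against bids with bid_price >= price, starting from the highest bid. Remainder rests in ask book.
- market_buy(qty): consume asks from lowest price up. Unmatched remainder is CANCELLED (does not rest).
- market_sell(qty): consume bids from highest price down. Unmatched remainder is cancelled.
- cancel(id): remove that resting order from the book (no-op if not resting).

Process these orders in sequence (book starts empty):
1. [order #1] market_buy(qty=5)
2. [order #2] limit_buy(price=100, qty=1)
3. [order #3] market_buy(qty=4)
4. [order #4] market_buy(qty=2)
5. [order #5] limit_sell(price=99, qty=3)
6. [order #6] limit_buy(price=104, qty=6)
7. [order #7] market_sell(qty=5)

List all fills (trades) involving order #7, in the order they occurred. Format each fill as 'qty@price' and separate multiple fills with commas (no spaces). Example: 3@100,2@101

Answer: 4@104

Derivation:
After op 1 [order #1] market_buy(qty=5): fills=none; bids=[-] asks=[-]
After op 2 [order #2] limit_buy(price=100, qty=1): fills=none; bids=[#2:1@100] asks=[-]
After op 3 [order #3] market_buy(qty=4): fills=none; bids=[#2:1@100] asks=[-]
After op 4 [order #4] market_buy(qty=2): fills=none; bids=[#2:1@100] asks=[-]
After op 5 [order #5] limit_sell(price=99, qty=3): fills=#2x#5:1@100; bids=[-] asks=[#5:2@99]
After op 6 [order #6] limit_buy(price=104, qty=6): fills=#6x#5:2@99; bids=[#6:4@104] asks=[-]
After op 7 [order #7] market_sell(qty=5): fills=#6x#7:4@104; bids=[-] asks=[-]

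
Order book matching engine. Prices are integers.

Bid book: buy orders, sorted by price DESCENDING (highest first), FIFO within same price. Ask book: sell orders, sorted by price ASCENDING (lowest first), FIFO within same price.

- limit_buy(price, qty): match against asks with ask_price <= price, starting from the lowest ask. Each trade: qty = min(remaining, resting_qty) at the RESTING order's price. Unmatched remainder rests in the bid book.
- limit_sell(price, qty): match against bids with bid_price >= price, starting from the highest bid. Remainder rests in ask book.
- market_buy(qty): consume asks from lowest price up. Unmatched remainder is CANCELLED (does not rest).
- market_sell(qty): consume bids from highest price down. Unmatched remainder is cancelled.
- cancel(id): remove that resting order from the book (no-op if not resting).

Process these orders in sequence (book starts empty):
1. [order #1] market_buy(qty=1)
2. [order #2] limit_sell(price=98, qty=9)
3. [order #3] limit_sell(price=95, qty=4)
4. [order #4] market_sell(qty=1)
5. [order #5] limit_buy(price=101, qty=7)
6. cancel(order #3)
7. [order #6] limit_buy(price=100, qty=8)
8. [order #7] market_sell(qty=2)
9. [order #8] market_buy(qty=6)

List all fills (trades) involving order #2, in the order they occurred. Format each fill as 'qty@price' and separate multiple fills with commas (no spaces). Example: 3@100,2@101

After op 1 [order #1] market_buy(qty=1): fills=none; bids=[-] asks=[-]
After op 2 [order #2] limit_sell(price=98, qty=9): fills=none; bids=[-] asks=[#2:9@98]
After op 3 [order #3] limit_sell(price=95, qty=4): fills=none; bids=[-] asks=[#3:4@95 #2:9@98]
After op 4 [order #4] market_sell(qty=1): fills=none; bids=[-] asks=[#3:4@95 #2:9@98]
After op 5 [order #5] limit_buy(price=101, qty=7): fills=#5x#3:4@95 #5x#2:3@98; bids=[-] asks=[#2:6@98]
After op 6 cancel(order #3): fills=none; bids=[-] asks=[#2:6@98]
After op 7 [order #6] limit_buy(price=100, qty=8): fills=#6x#2:6@98; bids=[#6:2@100] asks=[-]
After op 8 [order #7] market_sell(qty=2): fills=#6x#7:2@100; bids=[-] asks=[-]
After op 9 [order #8] market_buy(qty=6): fills=none; bids=[-] asks=[-]

Answer: 3@98,6@98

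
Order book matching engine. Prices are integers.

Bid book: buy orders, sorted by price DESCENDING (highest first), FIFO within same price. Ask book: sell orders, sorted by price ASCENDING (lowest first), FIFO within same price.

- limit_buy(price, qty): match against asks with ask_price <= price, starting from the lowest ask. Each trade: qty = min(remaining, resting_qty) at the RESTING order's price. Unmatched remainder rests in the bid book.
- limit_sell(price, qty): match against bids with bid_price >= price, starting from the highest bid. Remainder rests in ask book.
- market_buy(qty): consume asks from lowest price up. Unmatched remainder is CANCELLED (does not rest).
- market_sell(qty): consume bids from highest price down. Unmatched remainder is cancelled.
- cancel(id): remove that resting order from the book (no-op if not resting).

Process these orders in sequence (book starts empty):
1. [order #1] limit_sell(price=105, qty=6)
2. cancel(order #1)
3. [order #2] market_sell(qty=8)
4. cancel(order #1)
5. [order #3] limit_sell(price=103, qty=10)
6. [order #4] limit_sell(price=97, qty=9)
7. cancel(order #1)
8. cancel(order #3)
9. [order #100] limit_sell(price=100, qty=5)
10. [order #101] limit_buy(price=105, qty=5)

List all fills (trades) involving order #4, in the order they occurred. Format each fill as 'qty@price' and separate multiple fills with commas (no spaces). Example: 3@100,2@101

After op 1 [order #1] limit_sell(price=105, qty=6): fills=none; bids=[-] asks=[#1:6@105]
After op 2 cancel(order #1): fills=none; bids=[-] asks=[-]
After op 3 [order #2] market_sell(qty=8): fills=none; bids=[-] asks=[-]
After op 4 cancel(order #1): fills=none; bids=[-] asks=[-]
After op 5 [order #3] limit_sell(price=103, qty=10): fills=none; bids=[-] asks=[#3:10@103]
After op 6 [order #4] limit_sell(price=97, qty=9): fills=none; bids=[-] asks=[#4:9@97 #3:10@103]
After op 7 cancel(order #1): fills=none; bids=[-] asks=[#4:9@97 #3:10@103]
After op 8 cancel(order #3): fills=none; bids=[-] asks=[#4:9@97]
After op 9 [order #100] limit_sell(price=100, qty=5): fills=none; bids=[-] asks=[#4:9@97 #100:5@100]
After op 10 [order #101] limit_buy(price=105, qty=5): fills=#101x#4:5@97; bids=[-] asks=[#4:4@97 #100:5@100]

Answer: 5@97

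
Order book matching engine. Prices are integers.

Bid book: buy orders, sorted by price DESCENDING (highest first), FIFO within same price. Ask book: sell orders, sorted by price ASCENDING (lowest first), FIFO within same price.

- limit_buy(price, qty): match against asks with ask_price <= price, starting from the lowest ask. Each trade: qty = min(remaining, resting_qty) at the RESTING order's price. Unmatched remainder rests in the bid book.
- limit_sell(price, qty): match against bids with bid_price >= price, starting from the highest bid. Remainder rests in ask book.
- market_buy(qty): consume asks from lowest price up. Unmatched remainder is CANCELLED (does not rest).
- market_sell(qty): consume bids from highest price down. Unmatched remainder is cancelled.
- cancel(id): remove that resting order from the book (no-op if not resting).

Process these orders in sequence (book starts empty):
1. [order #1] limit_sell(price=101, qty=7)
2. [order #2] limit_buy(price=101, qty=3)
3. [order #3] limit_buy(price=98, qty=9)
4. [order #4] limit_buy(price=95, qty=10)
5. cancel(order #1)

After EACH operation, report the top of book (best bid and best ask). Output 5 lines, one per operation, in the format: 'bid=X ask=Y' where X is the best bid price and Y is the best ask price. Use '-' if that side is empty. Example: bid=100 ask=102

Answer: bid=- ask=101
bid=- ask=101
bid=98 ask=101
bid=98 ask=101
bid=98 ask=-

Derivation:
After op 1 [order #1] limit_sell(price=101, qty=7): fills=none; bids=[-] asks=[#1:7@101]
After op 2 [order #2] limit_buy(price=101, qty=3): fills=#2x#1:3@101; bids=[-] asks=[#1:4@101]
After op 3 [order #3] limit_buy(price=98, qty=9): fills=none; bids=[#3:9@98] asks=[#1:4@101]
After op 4 [order #4] limit_buy(price=95, qty=10): fills=none; bids=[#3:9@98 #4:10@95] asks=[#1:4@101]
After op 5 cancel(order #1): fills=none; bids=[#3:9@98 #4:10@95] asks=[-]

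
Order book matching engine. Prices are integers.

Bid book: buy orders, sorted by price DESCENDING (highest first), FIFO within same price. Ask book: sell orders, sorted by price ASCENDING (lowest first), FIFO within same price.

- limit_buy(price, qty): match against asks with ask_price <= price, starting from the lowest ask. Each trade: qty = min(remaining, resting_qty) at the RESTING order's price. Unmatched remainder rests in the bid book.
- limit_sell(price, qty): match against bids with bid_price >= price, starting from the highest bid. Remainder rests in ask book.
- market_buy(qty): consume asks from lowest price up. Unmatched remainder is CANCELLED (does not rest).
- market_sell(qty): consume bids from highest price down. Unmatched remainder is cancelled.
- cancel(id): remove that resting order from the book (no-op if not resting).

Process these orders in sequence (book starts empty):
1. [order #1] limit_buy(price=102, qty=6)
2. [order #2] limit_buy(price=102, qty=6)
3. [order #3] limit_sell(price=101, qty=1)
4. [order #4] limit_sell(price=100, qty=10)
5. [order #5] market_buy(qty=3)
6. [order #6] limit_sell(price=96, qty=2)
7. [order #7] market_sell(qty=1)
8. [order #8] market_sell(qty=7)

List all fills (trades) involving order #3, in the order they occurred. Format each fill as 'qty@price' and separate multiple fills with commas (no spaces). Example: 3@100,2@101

Answer: 1@102

Derivation:
After op 1 [order #1] limit_buy(price=102, qty=6): fills=none; bids=[#1:6@102] asks=[-]
After op 2 [order #2] limit_buy(price=102, qty=6): fills=none; bids=[#1:6@102 #2:6@102] asks=[-]
After op 3 [order #3] limit_sell(price=101, qty=1): fills=#1x#3:1@102; bids=[#1:5@102 #2:6@102] asks=[-]
After op 4 [order #4] limit_sell(price=100, qty=10): fills=#1x#4:5@102 #2x#4:5@102; bids=[#2:1@102] asks=[-]
After op 5 [order #5] market_buy(qty=3): fills=none; bids=[#2:1@102] asks=[-]
After op 6 [order #6] limit_sell(price=96, qty=2): fills=#2x#6:1@102; bids=[-] asks=[#6:1@96]
After op 7 [order #7] market_sell(qty=1): fills=none; bids=[-] asks=[#6:1@96]
After op 8 [order #8] market_sell(qty=7): fills=none; bids=[-] asks=[#6:1@96]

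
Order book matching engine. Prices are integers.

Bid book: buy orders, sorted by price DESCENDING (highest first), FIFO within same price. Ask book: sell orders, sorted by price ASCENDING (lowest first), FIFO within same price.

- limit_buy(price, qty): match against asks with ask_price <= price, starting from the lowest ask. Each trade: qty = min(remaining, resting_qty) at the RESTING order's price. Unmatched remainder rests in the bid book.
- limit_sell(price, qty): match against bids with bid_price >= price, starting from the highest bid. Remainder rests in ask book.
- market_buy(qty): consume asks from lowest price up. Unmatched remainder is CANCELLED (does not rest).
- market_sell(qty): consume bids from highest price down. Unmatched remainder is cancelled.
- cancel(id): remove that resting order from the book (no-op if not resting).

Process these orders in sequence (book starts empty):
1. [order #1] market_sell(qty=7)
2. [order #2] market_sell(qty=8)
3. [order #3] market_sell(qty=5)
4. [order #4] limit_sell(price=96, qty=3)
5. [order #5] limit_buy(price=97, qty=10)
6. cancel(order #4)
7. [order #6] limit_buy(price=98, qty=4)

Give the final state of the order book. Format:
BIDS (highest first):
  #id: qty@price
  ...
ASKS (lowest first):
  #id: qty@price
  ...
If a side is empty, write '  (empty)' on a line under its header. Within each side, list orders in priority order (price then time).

Answer: BIDS (highest first):
  #6: 4@98
  #5: 7@97
ASKS (lowest first):
  (empty)

Derivation:
After op 1 [order #1] market_sell(qty=7): fills=none; bids=[-] asks=[-]
After op 2 [order #2] market_sell(qty=8): fills=none; bids=[-] asks=[-]
After op 3 [order #3] market_sell(qty=5): fills=none; bids=[-] asks=[-]
After op 4 [order #4] limit_sell(price=96, qty=3): fills=none; bids=[-] asks=[#4:3@96]
After op 5 [order #5] limit_buy(price=97, qty=10): fills=#5x#4:3@96; bids=[#5:7@97] asks=[-]
After op 6 cancel(order #4): fills=none; bids=[#5:7@97] asks=[-]
After op 7 [order #6] limit_buy(price=98, qty=4): fills=none; bids=[#6:4@98 #5:7@97] asks=[-]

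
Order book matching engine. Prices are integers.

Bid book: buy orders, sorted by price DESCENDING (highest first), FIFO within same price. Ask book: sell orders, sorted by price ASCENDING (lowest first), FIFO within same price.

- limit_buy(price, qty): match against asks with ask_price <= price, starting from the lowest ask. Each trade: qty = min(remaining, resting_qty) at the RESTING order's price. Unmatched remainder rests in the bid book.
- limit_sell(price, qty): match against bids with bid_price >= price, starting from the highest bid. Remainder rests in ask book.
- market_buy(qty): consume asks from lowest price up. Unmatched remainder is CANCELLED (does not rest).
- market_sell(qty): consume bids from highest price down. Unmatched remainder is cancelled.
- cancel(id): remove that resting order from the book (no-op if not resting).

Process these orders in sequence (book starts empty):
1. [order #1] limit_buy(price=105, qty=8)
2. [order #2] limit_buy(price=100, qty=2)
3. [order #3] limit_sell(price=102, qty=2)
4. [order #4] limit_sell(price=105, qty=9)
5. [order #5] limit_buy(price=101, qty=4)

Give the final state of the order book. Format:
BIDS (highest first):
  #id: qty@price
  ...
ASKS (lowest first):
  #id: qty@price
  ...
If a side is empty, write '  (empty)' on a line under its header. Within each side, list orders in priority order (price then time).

Answer: BIDS (highest first):
  #5: 4@101
  #2: 2@100
ASKS (lowest first):
  #4: 3@105

Derivation:
After op 1 [order #1] limit_buy(price=105, qty=8): fills=none; bids=[#1:8@105] asks=[-]
After op 2 [order #2] limit_buy(price=100, qty=2): fills=none; bids=[#1:8@105 #2:2@100] asks=[-]
After op 3 [order #3] limit_sell(price=102, qty=2): fills=#1x#3:2@105; bids=[#1:6@105 #2:2@100] asks=[-]
After op 4 [order #4] limit_sell(price=105, qty=9): fills=#1x#4:6@105; bids=[#2:2@100] asks=[#4:3@105]
After op 5 [order #5] limit_buy(price=101, qty=4): fills=none; bids=[#5:4@101 #2:2@100] asks=[#4:3@105]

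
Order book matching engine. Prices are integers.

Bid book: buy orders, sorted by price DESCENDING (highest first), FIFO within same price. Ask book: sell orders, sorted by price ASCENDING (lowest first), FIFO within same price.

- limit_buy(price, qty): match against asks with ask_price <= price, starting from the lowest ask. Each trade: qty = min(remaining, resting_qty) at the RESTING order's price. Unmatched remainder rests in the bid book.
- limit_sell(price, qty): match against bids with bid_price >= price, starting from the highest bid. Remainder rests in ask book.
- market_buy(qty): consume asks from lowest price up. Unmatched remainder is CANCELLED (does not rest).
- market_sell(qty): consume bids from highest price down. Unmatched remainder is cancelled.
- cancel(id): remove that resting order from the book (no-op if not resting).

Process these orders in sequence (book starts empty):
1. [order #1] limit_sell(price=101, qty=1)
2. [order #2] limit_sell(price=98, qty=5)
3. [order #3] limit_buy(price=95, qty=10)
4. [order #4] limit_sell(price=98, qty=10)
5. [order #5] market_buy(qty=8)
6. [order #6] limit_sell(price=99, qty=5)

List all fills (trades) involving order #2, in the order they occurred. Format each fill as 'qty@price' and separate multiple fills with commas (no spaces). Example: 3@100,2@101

After op 1 [order #1] limit_sell(price=101, qty=1): fills=none; bids=[-] asks=[#1:1@101]
After op 2 [order #2] limit_sell(price=98, qty=5): fills=none; bids=[-] asks=[#2:5@98 #1:1@101]
After op 3 [order #3] limit_buy(price=95, qty=10): fills=none; bids=[#3:10@95] asks=[#2:5@98 #1:1@101]
After op 4 [order #4] limit_sell(price=98, qty=10): fills=none; bids=[#3:10@95] asks=[#2:5@98 #4:10@98 #1:1@101]
After op 5 [order #5] market_buy(qty=8): fills=#5x#2:5@98 #5x#4:3@98; bids=[#3:10@95] asks=[#4:7@98 #1:1@101]
After op 6 [order #6] limit_sell(price=99, qty=5): fills=none; bids=[#3:10@95] asks=[#4:7@98 #6:5@99 #1:1@101]

Answer: 5@98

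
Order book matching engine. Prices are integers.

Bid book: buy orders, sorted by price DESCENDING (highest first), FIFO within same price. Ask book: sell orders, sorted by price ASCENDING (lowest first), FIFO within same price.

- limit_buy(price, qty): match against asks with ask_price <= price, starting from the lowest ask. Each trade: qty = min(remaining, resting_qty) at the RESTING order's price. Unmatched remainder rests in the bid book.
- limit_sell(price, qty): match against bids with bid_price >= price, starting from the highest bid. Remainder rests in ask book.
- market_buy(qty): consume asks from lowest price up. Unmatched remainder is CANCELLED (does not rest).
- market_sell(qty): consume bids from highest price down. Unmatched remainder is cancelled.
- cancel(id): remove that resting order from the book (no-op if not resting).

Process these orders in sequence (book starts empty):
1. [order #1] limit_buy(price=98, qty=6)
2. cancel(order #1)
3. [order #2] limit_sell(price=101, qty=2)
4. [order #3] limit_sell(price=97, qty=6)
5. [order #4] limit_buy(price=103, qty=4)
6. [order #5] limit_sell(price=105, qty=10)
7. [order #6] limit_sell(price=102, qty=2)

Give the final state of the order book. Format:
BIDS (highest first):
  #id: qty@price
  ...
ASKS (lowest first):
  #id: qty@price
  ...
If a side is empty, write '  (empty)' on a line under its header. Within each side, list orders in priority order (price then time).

After op 1 [order #1] limit_buy(price=98, qty=6): fills=none; bids=[#1:6@98] asks=[-]
After op 2 cancel(order #1): fills=none; bids=[-] asks=[-]
After op 3 [order #2] limit_sell(price=101, qty=2): fills=none; bids=[-] asks=[#2:2@101]
After op 4 [order #3] limit_sell(price=97, qty=6): fills=none; bids=[-] asks=[#3:6@97 #2:2@101]
After op 5 [order #4] limit_buy(price=103, qty=4): fills=#4x#3:4@97; bids=[-] asks=[#3:2@97 #2:2@101]
After op 6 [order #5] limit_sell(price=105, qty=10): fills=none; bids=[-] asks=[#3:2@97 #2:2@101 #5:10@105]
After op 7 [order #6] limit_sell(price=102, qty=2): fills=none; bids=[-] asks=[#3:2@97 #2:2@101 #6:2@102 #5:10@105]

Answer: BIDS (highest first):
  (empty)
ASKS (lowest first):
  #3: 2@97
  #2: 2@101
  #6: 2@102
  #5: 10@105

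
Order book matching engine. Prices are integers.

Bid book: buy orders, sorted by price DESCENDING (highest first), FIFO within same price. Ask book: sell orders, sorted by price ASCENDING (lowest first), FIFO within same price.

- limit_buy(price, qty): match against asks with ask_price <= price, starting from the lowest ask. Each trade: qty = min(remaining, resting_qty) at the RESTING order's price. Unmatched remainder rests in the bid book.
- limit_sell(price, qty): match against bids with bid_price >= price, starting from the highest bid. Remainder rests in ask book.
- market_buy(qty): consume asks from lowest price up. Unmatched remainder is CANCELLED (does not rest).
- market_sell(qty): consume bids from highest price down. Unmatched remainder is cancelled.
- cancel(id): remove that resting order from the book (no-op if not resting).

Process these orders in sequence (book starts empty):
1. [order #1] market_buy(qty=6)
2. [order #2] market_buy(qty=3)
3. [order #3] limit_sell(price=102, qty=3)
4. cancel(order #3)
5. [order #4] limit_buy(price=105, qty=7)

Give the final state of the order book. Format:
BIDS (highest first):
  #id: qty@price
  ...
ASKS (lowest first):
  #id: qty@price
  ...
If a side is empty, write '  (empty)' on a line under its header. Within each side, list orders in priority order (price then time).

After op 1 [order #1] market_buy(qty=6): fills=none; bids=[-] asks=[-]
After op 2 [order #2] market_buy(qty=3): fills=none; bids=[-] asks=[-]
After op 3 [order #3] limit_sell(price=102, qty=3): fills=none; bids=[-] asks=[#3:3@102]
After op 4 cancel(order #3): fills=none; bids=[-] asks=[-]
After op 5 [order #4] limit_buy(price=105, qty=7): fills=none; bids=[#4:7@105] asks=[-]

Answer: BIDS (highest first):
  #4: 7@105
ASKS (lowest first):
  (empty)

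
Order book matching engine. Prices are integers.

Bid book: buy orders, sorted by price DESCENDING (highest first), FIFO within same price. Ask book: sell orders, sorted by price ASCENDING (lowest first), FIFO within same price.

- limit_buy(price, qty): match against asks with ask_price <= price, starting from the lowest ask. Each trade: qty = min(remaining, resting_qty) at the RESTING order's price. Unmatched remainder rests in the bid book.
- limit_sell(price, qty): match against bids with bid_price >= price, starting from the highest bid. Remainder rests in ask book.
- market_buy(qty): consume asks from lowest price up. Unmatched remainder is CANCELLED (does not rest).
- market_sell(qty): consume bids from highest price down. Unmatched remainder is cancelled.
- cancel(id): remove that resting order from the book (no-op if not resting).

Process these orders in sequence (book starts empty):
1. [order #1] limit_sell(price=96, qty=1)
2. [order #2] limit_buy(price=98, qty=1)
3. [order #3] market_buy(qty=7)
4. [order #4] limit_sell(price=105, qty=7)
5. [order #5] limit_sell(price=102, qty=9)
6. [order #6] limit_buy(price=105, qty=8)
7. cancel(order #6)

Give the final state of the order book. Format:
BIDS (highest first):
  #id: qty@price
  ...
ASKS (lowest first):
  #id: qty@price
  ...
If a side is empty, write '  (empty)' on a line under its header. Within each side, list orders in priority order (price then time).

After op 1 [order #1] limit_sell(price=96, qty=1): fills=none; bids=[-] asks=[#1:1@96]
After op 2 [order #2] limit_buy(price=98, qty=1): fills=#2x#1:1@96; bids=[-] asks=[-]
After op 3 [order #3] market_buy(qty=7): fills=none; bids=[-] asks=[-]
After op 4 [order #4] limit_sell(price=105, qty=7): fills=none; bids=[-] asks=[#4:7@105]
After op 5 [order #5] limit_sell(price=102, qty=9): fills=none; bids=[-] asks=[#5:9@102 #4:7@105]
After op 6 [order #6] limit_buy(price=105, qty=8): fills=#6x#5:8@102; bids=[-] asks=[#5:1@102 #4:7@105]
After op 7 cancel(order #6): fills=none; bids=[-] asks=[#5:1@102 #4:7@105]

Answer: BIDS (highest first):
  (empty)
ASKS (lowest first):
  #5: 1@102
  #4: 7@105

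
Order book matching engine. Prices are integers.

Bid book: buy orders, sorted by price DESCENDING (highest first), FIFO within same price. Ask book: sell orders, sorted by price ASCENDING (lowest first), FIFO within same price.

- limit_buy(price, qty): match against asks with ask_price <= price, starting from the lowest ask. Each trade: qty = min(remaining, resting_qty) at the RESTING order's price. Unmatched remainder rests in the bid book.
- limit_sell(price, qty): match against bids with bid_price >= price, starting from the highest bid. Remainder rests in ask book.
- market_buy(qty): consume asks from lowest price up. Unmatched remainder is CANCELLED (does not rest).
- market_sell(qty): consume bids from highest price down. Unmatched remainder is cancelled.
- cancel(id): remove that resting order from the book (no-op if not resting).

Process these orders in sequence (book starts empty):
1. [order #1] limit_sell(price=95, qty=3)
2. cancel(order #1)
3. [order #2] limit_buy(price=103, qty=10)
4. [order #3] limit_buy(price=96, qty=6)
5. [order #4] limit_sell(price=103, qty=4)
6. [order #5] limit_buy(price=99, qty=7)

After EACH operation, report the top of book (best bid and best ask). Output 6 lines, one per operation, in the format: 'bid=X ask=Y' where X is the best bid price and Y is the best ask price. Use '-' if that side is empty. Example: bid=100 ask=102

After op 1 [order #1] limit_sell(price=95, qty=3): fills=none; bids=[-] asks=[#1:3@95]
After op 2 cancel(order #1): fills=none; bids=[-] asks=[-]
After op 3 [order #2] limit_buy(price=103, qty=10): fills=none; bids=[#2:10@103] asks=[-]
After op 4 [order #3] limit_buy(price=96, qty=6): fills=none; bids=[#2:10@103 #3:6@96] asks=[-]
After op 5 [order #4] limit_sell(price=103, qty=4): fills=#2x#4:4@103; bids=[#2:6@103 #3:6@96] asks=[-]
After op 6 [order #5] limit_buy(price=99, qty=7): fills=none; bids=[#2:6@103 #5:7@99 #3:6@96] asks=[-]

Answer: bid=- ask=95
bid=- ask=-
bid=103 ask=-
bid=103 ask=-
bid=103 ask=-
bid=103 ask=-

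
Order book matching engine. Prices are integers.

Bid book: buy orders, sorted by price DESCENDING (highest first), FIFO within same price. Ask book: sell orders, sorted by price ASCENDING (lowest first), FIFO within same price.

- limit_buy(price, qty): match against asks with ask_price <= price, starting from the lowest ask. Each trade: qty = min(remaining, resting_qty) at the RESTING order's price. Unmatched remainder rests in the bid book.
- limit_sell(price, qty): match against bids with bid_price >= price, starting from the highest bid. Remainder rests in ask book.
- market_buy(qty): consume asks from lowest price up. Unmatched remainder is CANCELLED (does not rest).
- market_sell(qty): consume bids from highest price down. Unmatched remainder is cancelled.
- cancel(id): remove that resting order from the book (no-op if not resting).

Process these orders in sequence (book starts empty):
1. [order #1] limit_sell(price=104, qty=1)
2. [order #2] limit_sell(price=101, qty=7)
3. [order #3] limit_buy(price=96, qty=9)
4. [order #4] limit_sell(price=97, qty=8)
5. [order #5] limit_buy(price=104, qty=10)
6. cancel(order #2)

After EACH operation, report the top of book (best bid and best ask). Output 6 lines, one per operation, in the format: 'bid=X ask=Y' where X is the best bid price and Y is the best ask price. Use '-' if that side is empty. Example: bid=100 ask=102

Answer: bid=- ask=104
bid=- ask=101
bid=96 ask=101
bid=96 ask=97
bid=96 ask=101
bid=96 ask=104

Derivation:
After op 1 [order #1] limit_sell(price=104, qty=1): fills=none; bids=[-] asks=[#1:1@104]
After op 2 [order #2] limit_sell(price=101, qty=7): fills=none; bids=[-] asks=[#2:7@101 #1:1@104]
After op 3 [order #3] limit_buy(price=96, qty=9): fills=none; bids=[#3:9@96] asks=[#2:7@101 #1:1@104]
After op 4 [order #4] limit_sell(price=97, qty=8): fills=none; bids=[#3:9@96] asks=[#4:8@97 #2:7@101 #1:1@104]
After op 5 [order #5] limit_buy(price=104, qty=10): fills=#5x#4:8@97 #5x#2:2@101; bids=[#3:9@96] asks=[#2:5@101 #1:1@104]
After op 6 cancel(order #2): fills=none; bids=[#3:9@96] asks=[#1:1@104]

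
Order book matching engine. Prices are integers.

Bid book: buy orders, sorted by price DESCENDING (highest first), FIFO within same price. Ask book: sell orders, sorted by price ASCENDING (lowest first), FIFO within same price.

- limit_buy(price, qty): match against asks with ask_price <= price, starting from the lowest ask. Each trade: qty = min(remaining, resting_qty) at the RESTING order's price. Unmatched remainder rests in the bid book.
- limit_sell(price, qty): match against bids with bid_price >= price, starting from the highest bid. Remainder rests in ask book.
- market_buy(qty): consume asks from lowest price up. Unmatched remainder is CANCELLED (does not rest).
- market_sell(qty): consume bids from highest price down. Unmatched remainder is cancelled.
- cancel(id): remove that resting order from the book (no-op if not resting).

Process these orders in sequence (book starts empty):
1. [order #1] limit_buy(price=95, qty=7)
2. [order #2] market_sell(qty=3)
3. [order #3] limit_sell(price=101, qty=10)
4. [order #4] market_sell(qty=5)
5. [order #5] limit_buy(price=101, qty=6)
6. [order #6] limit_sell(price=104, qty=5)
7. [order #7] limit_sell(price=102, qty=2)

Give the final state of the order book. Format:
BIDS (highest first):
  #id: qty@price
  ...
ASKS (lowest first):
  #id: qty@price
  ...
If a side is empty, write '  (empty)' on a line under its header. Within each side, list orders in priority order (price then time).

Answer: BIDS (highest first):
  (empty)
ASKS (lowest first):
  #3: 4@101
  #7: 2@102
  #6: 5@104

Derivation:
After op 1 [order #1] limit_buy(price=95, qty=7): fills=none; bids=[#1:7@95] asks=[-]
After op 2 [order #2] market_sell(qty=3): fills=#1x#2:3@95; bids=[#1:4@95] asks=[-]
After op 3 [order #3] limit_sell(price=101, qty=10): fills=none; bids=[#1:4@95] asks=[#3:10@101]
After op 4 [order #4] market_sell(qty=5): fills=#1x#4:4@95; bids=[-] asks=[#3:10@101]
After op 5 [order #5] limit_buy(price=101, qty=6): fills=#5x#3:6@101; bids=[-] asks=[#3:4@101]
After op 6 [order #6] limit_sell(price=104, qty=5): fills=none; bids=[-] asks=[#3:4@101 #6:5@104]
After op 7 [order #7] limit_sell(price=102, qty=2): fills=none; bids=[-] asks=[#3:4@101 #7:2@102 #6:5@104]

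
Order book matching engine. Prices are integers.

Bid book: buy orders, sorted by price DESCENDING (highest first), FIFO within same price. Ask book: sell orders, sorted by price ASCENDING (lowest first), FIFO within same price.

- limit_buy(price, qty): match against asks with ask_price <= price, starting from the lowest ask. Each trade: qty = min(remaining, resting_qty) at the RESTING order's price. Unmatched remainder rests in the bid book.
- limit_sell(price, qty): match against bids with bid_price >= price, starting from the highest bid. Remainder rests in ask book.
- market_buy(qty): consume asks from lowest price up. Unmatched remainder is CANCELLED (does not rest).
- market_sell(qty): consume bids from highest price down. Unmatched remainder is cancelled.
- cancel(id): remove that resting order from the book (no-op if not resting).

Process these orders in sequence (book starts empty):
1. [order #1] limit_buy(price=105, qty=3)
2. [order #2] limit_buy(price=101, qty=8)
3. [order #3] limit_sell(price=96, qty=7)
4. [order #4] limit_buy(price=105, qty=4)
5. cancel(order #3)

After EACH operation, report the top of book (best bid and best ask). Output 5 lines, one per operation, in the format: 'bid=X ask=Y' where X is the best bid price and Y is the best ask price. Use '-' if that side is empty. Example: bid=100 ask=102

After op 1 [order #1] limit_buy(price=105, qty=3): fills=none; bids=[#1:3@105] asks=[-]
After op 2 [order #2] limit_buy(price=101, qty=8): fills=none; bids=[#1:3@105 #2:8@101] asks=[-]
After op 3 [order #3] limit_sell(price=96, qty=7): fills=#1x#3:3@105 #2x#3:4@101; bids=[#2:4@101] asks=[-]
After op 4 [order #4] limit_buy(price=105, qty=4): fills=none; bids=[#4:4@105 #2:4@101] asks=[-]
After op 5 cancel(order #3): fills=none; bids=[#4:4@105 #2:4@101] asks=[-]

Answer: bid=105 ask=-
bid=105 ask=-
bid=101 ask=-
bid=105 ask=-
bid=105 ask=-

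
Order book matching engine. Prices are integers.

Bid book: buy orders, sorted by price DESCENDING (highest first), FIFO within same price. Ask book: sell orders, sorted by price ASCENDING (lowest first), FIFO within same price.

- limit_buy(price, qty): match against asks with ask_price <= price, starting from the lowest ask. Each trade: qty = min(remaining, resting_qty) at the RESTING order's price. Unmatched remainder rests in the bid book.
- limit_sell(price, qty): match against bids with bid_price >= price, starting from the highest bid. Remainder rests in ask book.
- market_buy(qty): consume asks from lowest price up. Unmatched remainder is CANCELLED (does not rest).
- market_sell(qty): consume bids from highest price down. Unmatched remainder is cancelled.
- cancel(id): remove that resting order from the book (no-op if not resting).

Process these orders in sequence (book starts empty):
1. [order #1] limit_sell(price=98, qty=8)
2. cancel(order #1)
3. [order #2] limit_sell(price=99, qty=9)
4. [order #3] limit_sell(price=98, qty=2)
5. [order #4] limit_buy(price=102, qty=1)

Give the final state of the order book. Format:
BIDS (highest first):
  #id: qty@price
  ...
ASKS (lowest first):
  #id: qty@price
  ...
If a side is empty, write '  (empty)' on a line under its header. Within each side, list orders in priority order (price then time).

After op 1 [order #1] limit_sell(price=98, qty=8): fills=none; bids=[-] asks=[#1:8@98]
After op 2 cancel(order #1): fills=none; bids=[-] asks=[-]
After op 3 [order #2] limit_sell(price=99, qty=9): fills=none; bids=[-] asks=[#2:9@99]
After op 4 [order #3] limit_sell(price=98, qty=2): fills=none; bids=[-] asks=[#3:2@98 #2:9@99]
After op 5 [order #4] limit_buy(price=102, qty=1): fills=#4x#3:1@98; bids=[-] asks=[#3:1@98 #2:9@99]

Answer: BIDS (highest first):
  (empty)
ASKS (lowest first):
  #3: 1@98
  #2: 9@99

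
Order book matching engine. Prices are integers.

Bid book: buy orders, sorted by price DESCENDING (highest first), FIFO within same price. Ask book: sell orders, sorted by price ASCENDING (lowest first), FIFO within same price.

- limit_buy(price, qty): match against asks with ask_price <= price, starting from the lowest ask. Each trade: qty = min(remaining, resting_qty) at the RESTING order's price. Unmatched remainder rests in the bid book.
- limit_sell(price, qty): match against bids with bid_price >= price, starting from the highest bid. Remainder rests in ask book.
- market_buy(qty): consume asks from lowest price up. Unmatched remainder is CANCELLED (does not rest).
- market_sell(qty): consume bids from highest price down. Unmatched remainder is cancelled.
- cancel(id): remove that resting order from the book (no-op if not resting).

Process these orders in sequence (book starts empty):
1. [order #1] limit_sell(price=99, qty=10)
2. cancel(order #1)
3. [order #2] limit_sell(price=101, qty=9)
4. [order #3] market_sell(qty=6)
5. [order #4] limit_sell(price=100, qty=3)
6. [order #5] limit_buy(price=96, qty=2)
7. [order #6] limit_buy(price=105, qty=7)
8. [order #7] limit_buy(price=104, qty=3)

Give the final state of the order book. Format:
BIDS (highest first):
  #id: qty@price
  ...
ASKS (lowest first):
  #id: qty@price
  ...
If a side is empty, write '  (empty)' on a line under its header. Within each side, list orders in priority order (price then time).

After op 1 [order #1] limit_sell(price=99, qty=10): fills=none; bids=[-] asks=[#1:10@99]
After op 2 cancel(order #1): fills=none; bids=[-] asks=[-]
After op 3 [order #2] limit_sell(price=101, qty=9): fills=none; bids=[-] asks=[#2:9@101]
After op 4 [order #3] market_sell(qty=6): fills=none; bids=[-] asks=[#2:9@101]
After op 5 [order #4] limit_sell(price=100, qty=3): fills=none; bids=[-] asks=[#4:3@100 #2:9@101]
After op 6 [order #5] limit_buy(price=96, qty=2): fills=none; bids=[#5:2@96] asks=[#4:3@100 #2:9@101]
After op 7 [order #6] limit_buy(price=105, qty=7): fills=#6x#4:3@100 #6x#2:4@101; bids=[#5:2@96] asks=[#2:5@101]
After op 8 [order #7] limit_buy(price=104, qty=3): fills=#7x#2:3@101; bids=[#5:2@96] asks=[#2:2@101]

Answer: BIDS (highest first):
  #5: 2@96
ASKS (lowest first):
  #2: 2@101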